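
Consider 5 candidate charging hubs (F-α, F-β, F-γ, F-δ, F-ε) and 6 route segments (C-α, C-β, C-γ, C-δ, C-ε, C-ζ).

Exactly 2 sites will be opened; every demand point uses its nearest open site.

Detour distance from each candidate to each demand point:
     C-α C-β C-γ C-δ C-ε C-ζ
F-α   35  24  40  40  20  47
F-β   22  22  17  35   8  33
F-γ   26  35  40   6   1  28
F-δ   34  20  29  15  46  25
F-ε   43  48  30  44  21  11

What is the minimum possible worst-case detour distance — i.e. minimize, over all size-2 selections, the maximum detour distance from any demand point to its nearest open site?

25

Open {F-β, F-δ}.
  Farthest demand point is C-ζ at detour distance 25 (to F-δ); all others are ≤ 25.
With {F-β, F-γ} the worst case is 28.
With {F-γ, F-δ} the worst case is 29.
No size-2 selection achieves below 25.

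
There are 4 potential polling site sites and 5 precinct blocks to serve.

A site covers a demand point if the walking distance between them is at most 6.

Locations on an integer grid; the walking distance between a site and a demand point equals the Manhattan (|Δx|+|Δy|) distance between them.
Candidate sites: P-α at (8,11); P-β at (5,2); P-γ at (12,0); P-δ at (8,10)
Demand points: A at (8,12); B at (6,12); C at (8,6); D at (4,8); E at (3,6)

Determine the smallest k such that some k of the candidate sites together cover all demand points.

2

Coverage sets (demand points within 6 of each site):
  P-α: {A, B, C}
  P-β: {E}
  P-γ: {}
  P-δ: {A, B, C, D}
No single site covers all 5 demand points.
But {P-β, P-δ} covers everything, so the minimum is 2.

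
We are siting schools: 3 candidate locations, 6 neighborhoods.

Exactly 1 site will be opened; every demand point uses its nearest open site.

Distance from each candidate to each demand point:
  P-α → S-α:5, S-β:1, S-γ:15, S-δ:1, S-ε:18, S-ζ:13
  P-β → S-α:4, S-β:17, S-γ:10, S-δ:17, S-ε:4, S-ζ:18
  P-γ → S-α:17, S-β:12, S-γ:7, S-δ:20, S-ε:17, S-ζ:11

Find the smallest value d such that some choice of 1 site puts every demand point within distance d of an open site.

Open {P-α}.
  Farthest demand point is S-ε at distance 18 (to P-α); all others are ≤ 18.
With {P-β} the worst case is 18.
With {P-γ} the worst case is 20.
No size-1 selection achieves below 18.

18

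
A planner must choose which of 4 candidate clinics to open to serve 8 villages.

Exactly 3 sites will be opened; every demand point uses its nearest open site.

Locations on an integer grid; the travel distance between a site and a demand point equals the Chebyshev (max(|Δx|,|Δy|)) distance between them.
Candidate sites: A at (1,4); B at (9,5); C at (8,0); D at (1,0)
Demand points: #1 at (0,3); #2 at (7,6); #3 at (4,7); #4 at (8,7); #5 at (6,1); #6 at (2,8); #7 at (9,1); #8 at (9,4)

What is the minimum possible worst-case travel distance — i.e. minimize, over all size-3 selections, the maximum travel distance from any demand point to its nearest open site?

4

Open {A, B, C}.
  Farthest demand point is #6 at travel distance 4 (to A); all others are ≤ 4.
With {A, B, D} the worst case is 4.
With {A, C, D} the worst case is 7.
No size-3 selection achieves below 4.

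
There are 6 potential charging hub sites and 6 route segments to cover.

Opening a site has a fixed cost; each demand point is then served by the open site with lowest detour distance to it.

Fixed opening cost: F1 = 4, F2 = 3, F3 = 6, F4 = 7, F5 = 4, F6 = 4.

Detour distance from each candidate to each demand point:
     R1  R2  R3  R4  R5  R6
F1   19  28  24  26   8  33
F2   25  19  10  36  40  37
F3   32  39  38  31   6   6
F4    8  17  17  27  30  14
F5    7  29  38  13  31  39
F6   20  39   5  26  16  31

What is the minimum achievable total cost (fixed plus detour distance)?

73

Open {F2, F3, F5, F6}: assign each demand point to its cheapest open site.
  R1→F5 7, R2→F2 19, R3→F6 5, R4→F5 13, R5→F3 6, R6→F3 6
  detour distance 56, fixed 17 → total 73.
Compare {F2, F3, F5}: detour distance 61 + fixed 13 = 74.
Compare {F3, F4, F5, F6}: detour distance 54 + fixed 21 = 75.
Compare {F1, F2, F3, F5, F6}: detour distance 56 + fixed 21 = 77.
All other subsets cost ≥ 74. Minimum total cost: 73.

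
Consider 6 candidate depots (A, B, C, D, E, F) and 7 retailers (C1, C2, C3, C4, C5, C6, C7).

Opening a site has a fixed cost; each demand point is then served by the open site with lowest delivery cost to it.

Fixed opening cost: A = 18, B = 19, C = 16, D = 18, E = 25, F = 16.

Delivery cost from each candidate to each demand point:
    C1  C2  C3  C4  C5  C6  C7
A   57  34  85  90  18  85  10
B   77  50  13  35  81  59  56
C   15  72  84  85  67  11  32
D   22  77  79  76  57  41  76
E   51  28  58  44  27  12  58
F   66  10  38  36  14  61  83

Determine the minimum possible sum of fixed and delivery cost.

Open {A, B, C, F}: assign each demand point to its cheapest open site.
  C1→C 15, C2→F 10, C3→B 13, C4→B 35, C5→F 14, C6→C 11, C7→A 10
  delivery cost 108, fixed 69 → total 177.
Compare {B, C, F}: delivery cost 130 + fixed 51 = 181.
Compare {A, C, F}: delivery cost 134 + fixed 50 = 184.
Compare {C, F}: delivery cost 156 + fixed 32 = 188.
All other subsets cost ≥ 181. Minimum total cost: 177.

177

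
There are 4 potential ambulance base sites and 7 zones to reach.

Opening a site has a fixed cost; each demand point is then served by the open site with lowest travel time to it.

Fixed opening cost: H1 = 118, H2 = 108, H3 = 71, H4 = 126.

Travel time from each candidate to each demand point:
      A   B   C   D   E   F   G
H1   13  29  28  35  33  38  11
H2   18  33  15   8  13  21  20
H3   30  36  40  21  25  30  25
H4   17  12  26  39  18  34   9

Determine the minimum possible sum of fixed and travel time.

Open {H2}: assign each demand point to its cheapest open site.
  A→H2 18, B→H2 33, C→H2 15, D→H2 8, E→H2 13, F→H2 21, G→H2 20
  travel time 128, fixed 108 → total 236.
Compare {H3}: travel time 207 + fixed 71 = 278.
Compare {H4}: travel time 155 + fixed 126 = 281.
Compare {H1}: travel time 187 + fixed 118 = 305.
All other subsets cost ≥ 278. Minimum total cost: 236.

236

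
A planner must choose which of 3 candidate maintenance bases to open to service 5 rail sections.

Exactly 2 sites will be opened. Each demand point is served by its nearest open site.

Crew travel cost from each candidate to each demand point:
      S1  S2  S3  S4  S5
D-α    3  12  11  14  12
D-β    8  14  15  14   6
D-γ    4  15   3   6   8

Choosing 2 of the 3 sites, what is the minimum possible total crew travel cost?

32

Open {D-α, D-γ}.
  S1→D-α 3, S2→D-α 12, S3→D-γ 3, S4→D-γ 6, S5→D-γ 8  ⇒ total 32.
Compare {D-β, D-γ}: total 33.
Compare {D-α, D-β}: total 46.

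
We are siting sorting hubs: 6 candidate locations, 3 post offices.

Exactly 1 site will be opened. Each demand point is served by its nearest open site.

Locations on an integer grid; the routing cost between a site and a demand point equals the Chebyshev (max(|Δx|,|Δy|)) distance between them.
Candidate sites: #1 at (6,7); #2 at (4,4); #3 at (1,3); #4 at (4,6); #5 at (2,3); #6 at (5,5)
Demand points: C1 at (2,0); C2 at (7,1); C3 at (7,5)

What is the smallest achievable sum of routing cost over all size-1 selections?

Open {#2}.
  C1→#2 4, C2→#2 3, C3→#2 3  ⇒ total 10.
Compare {#6}: total 11.
Compare {#5}: total 13.
No size-1 selection does better; minimum is 10.

10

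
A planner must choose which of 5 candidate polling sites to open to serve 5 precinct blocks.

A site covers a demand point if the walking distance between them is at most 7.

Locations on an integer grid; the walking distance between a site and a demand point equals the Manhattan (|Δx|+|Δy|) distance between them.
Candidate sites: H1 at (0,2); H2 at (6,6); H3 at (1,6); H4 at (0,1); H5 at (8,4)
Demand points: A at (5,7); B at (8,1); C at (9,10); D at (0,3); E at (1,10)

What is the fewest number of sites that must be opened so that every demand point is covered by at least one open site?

Coverage sets (demand points within 7 of each site):
  H1: {D}
  H2: {A, B, C}
  H3: {A, D, E}
  H4: {D}
  H5: {A, B, C}
No single site covers all 5 demand points.
But {H2, H3} covers everything, so the minimum is 2.

2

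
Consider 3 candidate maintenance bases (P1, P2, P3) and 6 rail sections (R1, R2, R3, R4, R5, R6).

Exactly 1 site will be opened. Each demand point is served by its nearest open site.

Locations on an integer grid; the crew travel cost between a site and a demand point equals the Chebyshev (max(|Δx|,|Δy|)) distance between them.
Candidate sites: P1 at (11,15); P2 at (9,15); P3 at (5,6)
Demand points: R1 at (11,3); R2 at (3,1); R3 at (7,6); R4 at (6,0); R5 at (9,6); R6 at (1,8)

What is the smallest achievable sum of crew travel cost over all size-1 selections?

27

Open {P3}.
  R1→P3 6, R2→P3 5, R3→P3 2, R4→P3 6, R5→P3 4, R6→P3 4  ⇒ total 27.
Compare {P2}: total 67.
Compare {P1}: total 69.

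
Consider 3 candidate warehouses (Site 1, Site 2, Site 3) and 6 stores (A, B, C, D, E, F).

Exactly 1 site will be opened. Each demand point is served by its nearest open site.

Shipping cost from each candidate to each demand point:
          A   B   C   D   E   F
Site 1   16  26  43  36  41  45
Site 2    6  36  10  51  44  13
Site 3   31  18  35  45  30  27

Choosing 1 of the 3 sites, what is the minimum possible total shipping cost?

160

Open {Site 2}.
  A→Site 2 6, B→Site 2 36, C→Site 2 10, D→Site 2 51, E→Site 2 44, F→Site 2 13  ⇒ total 160.
Compare {Site 3}: total 186.
Compare {Site 1}: total 207.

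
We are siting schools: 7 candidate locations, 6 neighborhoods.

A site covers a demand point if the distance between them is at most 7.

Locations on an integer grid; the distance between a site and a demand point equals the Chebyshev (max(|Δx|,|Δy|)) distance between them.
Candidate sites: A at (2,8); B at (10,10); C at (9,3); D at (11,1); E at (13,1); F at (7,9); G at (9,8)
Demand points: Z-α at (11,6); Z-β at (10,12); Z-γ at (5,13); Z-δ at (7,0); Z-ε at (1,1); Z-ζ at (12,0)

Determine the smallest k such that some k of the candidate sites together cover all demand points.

3

Coverage sets (demand points within 7 of each site):
  A: {Z-γ, Z-ε}
  B: {Z-α, Z-β, Z-γ}
  C: {Z-α, Z-δ, Z-ζ}
  D: {Z-α, Z-δ, Z-ζ}
  E: {Z-α, Z-δ, Z-ζ}
  F: {Z-α, Z-β, Z-γ}
  G: {Z-α, Z-β, Z-γ}
No 2 sites suffice: every size-2 union leaves at least one demand point uncovered.
But {A, B, C} covers everything, so the minimum is 3.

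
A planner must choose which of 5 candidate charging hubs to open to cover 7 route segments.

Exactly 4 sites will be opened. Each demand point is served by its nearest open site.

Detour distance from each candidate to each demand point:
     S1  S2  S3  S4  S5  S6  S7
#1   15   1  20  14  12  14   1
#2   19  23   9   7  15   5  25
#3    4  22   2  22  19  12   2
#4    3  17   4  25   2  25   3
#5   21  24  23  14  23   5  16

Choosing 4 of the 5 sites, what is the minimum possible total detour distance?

21

Open {#1, #2, #3, #4}.
  S1→#4 3, S2→#1 1, S3→#3 2, S4→#2 7, S5→#4 2, S6→#2 5, S7→#1 1  ⇒ total 21.
Compare {#1, #2, #4, #5}: total 23.
Compare {#1, #3, #4, #5}: total 28.
No size-4 selection does better; minimum is 21.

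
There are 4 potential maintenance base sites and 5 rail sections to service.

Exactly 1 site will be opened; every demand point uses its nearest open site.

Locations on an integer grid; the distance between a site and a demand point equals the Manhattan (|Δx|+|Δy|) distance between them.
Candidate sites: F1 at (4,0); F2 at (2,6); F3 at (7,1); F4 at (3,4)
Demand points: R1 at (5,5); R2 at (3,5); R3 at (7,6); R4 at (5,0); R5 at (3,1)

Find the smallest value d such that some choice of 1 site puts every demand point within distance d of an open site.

6

Open {F4}.
  Farthest demand point is R3 at distance 6 (to F4); all others are ≤ 6.
With {F3} the worst case is 8.
With {F1} the worst case is 9.
No size-1 selection achieves below 6.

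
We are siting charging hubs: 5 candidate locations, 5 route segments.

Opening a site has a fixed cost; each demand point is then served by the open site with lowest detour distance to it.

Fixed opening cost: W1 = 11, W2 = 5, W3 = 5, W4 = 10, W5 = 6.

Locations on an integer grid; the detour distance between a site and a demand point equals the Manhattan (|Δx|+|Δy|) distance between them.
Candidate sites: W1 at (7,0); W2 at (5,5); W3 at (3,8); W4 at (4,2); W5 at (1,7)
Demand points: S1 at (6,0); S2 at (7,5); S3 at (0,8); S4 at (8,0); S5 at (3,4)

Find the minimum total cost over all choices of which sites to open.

Open {W1, W3}: assign each demand point to its cheapest open site.
  S1→W1 1, S2→W1 5, S3→W3 3, S4→W1 1, S5→W3 4
  detour distance 14, fixed 16 → total 30.
Compare {W1, W2}: detour distance 15 + fixed 16 = 31.
Compare {W1, W5}: detour distance 14 + fixed 17 = 31.
Compare {W1, W2, W3}: detour distance 10 + fixed 21 = 31.
All other subsets cost ≥ 31. Minimum total cost: 30.

30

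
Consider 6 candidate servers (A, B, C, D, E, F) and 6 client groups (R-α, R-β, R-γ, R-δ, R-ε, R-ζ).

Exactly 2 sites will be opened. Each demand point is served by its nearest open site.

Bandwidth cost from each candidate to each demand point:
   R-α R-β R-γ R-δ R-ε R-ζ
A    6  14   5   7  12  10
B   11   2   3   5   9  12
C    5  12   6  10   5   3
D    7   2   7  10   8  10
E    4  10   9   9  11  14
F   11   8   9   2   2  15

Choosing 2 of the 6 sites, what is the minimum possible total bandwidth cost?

23

Open {B, C}.
  R-α→C 5, R-β→B 2, R-γ→B 3, R-δ→B 5, R-ε→C 5, R-ζ→C 3  ⇒ total 23.
Compare {C, F}: total 26.
Compare {D, F}: total 30.
No size-2 selection does better; minimum is 23.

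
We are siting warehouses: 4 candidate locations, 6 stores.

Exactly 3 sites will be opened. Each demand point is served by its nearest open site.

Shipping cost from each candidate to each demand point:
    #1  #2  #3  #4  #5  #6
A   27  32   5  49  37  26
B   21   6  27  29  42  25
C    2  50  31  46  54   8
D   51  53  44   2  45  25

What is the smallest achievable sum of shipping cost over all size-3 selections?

Open {A, C, D}.
  #1→C 2, #2→A 32, #3→A 5, #4→D 2, #5→A 37, #6→C 8  ⇒ total 86.
Compare {A, B, C}: total 87.
Compare {B, C, D}: total 87.
No size-3 selection does better; minimum is 86.

86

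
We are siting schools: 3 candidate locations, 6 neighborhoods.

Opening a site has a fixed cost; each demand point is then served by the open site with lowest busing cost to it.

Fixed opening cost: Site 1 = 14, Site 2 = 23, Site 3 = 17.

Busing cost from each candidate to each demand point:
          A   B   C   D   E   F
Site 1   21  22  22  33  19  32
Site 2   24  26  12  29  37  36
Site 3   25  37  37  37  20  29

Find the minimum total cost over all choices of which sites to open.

Open {Site 1}: assign each demand point to its cheapest open site.
  A→Site 1 21, B→Site 1 22, C→Site 1 22, D→Site 1 33, E→Site 1 19, F→Site 1 32
  busing cost 149, fixed 14 → total 163.
Compare {Site 1, Site 2}: busing cost 135 + fixed 37 = 172.
Compare {Site 1, Site 3}: busing cost 146 + fixed 31 = 177.
Compare {Site 2, Site 3}: busing cost 140 + fixed 40 = 180.
All other subsets cost ≥ 172. Minimum total cost: 163.

163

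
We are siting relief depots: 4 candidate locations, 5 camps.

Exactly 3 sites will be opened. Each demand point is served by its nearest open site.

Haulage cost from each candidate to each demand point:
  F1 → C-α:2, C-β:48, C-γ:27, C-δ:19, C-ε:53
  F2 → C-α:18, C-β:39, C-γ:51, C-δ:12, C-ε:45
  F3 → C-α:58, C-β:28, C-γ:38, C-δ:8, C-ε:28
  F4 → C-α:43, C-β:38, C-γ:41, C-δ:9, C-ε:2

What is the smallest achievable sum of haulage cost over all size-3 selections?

67

Open {F1, F3, F4}.
  C-α→F1 2, C-β→F3 28, C-γ→F1 27, C-δ→F3 8, C-ε→F4 2  ⇒ total 67.
Compare {F1, F2, F4}: total 78.
Compare {F1, F2, F3}: total 93.
No size-3 selection does better; minimum is 67.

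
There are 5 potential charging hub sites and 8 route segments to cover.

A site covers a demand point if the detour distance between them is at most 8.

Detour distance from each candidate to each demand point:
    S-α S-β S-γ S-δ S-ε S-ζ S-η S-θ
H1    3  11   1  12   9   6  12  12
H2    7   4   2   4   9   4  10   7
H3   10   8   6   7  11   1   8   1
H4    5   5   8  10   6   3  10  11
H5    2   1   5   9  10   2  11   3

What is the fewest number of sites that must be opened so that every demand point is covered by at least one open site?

2

Coverage sets (demand points within 8 of each site):
  H1: {S-α, S-γ, S-ζ}
  H2: {S-α, S-β, S-γ, S-δ, S-ζ, S-θ}
  H3: {S-β, S-γ, S-δ, S-ζ, S-η, S-θ}
  H4: {S-α, S-β, S-γ, S-ε, S-ζ}
  H5: {S-α, S-β, S-γ, S-ζ, S-θ}
No single site covers all 8 demand points.
But {H3, H4} covers everything, so the minimum is 2.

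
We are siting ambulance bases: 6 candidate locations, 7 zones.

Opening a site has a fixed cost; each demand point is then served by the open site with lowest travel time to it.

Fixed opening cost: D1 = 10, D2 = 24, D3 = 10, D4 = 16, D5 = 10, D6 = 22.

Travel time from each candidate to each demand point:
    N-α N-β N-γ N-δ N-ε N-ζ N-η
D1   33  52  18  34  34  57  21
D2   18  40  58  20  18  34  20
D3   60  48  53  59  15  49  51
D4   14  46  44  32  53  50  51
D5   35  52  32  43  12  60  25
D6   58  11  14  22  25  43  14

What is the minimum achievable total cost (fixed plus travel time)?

Open {D2, D6}: assign each demand point to its cheapest open site.
  N-α→D2 18, N-β→D6 11, N-γ→D6 14, N-δ→D2 20, N-ε→D2 18, N-ζ→D2 34, N-η→D6 14
  travel time 129, fixed 46 → total 175.
Compare {D4, D5, D6}: travel time 130 + fixed 48 = 178.
Compare {D2, D5, D6}: travel time 123 + fixed 56 = 179.
Compare {D4, D6}: travel time 143 + fixed 38 = 181.
All other subsets cost ≥ 178. Minimum total cost: 175.

175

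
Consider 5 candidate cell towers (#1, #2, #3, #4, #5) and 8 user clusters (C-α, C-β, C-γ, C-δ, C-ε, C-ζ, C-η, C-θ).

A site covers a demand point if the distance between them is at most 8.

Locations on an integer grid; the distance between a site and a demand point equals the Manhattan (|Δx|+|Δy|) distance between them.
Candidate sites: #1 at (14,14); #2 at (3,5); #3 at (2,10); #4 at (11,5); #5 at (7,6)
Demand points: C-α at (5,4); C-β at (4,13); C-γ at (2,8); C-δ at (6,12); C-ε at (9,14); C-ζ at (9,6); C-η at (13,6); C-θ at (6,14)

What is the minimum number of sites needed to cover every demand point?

3

Coverage sets (demand points within 8 of each site):
  #1: {C-ε, C-θ}
  #2: {C-α, C-γ, C-ζ}
  #3: {C-β, C-γ, C-δ, C-θ}
  #4: {C-α, C-ζ, C-η}
  #5: {C-α, C-γ, C-δ, C-ζ, C-η}
No 2 sites suffice: every size-2 union leaves at least one demand point uncovered.
But {#1, #3, #4} covers everything, so the minimum is 3.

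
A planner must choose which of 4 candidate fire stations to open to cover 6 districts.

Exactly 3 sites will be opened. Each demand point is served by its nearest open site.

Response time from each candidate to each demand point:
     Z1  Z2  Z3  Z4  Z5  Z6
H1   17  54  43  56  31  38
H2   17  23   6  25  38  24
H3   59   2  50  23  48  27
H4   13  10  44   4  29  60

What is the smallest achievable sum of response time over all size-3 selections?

Open {H2, H3, H4}.
  Z1→H4 13, Z2→H3 2, Z3→H2 6, Z4→H4 4, Z5→H4 29, Z6→H2 24  ⇒ total 78.
Compare {H1, H2, H4}: total 86.
Compare {H1, H2, H3}: total 103.
No size-3 selection does better; minimum is 78.

78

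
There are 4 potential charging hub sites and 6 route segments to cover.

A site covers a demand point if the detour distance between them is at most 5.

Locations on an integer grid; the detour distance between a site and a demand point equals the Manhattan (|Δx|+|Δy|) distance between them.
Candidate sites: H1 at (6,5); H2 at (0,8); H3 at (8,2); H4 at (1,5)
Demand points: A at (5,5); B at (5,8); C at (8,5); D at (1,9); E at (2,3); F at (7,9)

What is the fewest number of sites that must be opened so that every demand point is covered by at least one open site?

Coverage sets (demand points within 5 of each site):
  H1: {A, B, C, F}
  H2: {B, D}
  H3: {C}
  H4: {A, D, E}
No single site covers all 6 demand points.
But {H1, H4} covers everything, so the minimum is 2.

2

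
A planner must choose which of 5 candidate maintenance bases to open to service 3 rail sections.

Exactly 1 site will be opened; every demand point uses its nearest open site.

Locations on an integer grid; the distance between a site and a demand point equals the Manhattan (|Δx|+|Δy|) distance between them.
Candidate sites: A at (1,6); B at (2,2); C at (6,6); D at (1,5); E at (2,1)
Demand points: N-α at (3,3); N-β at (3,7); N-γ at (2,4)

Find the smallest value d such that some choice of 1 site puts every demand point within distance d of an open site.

4

Open {D}.
  Farthest demand point is N-α at distance 4 (to D); all others are ≤ 4.
With {A} the worst case is 5.
With {B} the worst case is 6.
No size-1 selection achieves below 4.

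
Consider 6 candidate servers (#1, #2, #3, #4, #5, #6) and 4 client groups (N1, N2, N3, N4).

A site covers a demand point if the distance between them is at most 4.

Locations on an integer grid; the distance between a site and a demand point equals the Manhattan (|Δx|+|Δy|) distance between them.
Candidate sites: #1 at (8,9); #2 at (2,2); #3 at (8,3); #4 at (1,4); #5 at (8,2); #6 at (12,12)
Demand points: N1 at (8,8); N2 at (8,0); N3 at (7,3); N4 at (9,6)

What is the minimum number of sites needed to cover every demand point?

2

Coverage sets (demand points within 4 of each site):
  #1: {N1, N4}
  #2: {}
  #3: {N2, N3, N4}
  #4: {}
  #5: {N2, N3}
  #6: {}
No single site covers all 4 demand points.
But {#1, #3} covers everything, so the minimum is 2.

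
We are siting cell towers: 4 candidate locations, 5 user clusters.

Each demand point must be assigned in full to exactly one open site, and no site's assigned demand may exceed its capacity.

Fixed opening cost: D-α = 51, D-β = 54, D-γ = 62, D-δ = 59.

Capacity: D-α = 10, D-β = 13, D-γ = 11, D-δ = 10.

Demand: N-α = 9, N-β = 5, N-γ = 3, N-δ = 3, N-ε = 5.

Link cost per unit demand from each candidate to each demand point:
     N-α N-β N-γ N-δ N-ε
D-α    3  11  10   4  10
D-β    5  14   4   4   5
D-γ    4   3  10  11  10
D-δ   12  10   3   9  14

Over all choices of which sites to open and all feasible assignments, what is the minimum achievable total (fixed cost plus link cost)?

Open {D-α, D-β, D-γ}; cheapest assignment that respects the capacities:
  D-α (cap 10, load 9): N-α — cost 9×3 = 27
  D-β (cap 13, load 11): N-γ, N-δ, N-ε — cost 3×4 + 3×4 + 5×5 = 49
  D-γ (cap 11, load 5): N-β — cost 5×3 = 15
  Shipping 91, fixed 167 → total 258.
  Any other capacity-feasible assignment to {D-α, D-β, D-γ} ships for at least 91.
Compare {D-α, D-β, D-δ}: its best feasible assignment gives total 287.
Compare {D-α, D-γ, D-δ}: its best feasible assignment gives total 300.
Every other set of open sites that can feasibly serve all demand totals ≥ 287 even under its best assignment. Minimum: 258.

258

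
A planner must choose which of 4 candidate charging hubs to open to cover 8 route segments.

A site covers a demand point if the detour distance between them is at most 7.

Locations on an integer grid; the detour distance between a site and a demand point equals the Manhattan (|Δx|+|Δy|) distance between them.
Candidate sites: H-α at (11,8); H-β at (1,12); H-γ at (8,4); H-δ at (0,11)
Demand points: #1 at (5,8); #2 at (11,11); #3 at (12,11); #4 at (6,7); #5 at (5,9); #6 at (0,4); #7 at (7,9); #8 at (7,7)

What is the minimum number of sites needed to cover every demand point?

2

Coverage sets (demand points within 7 of each site):
  H-α: {#1, #2, #3, #4, #5, #7, #8}
  H-β: {#5}
  H-γ: {#1, #4, #7, #8}
  H-δ: {#5, #6}
No single site covers all 8 demand points.
But {H-α, H-δ} covers everything, so the minimum is 2.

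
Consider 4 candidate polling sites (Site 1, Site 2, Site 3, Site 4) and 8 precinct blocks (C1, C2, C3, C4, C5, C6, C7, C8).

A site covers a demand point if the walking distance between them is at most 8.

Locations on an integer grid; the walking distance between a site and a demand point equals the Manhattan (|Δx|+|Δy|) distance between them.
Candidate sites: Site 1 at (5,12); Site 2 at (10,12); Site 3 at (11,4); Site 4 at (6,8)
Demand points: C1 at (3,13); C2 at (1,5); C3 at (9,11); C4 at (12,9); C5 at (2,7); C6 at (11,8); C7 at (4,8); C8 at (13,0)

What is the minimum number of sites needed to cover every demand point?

2

Coverage sets (demand points within 8 of each site):
  Site 1: {C1, C3, C5, C7}
  Site 2: {C1, C3, C4, C6}
  Site 3: {C4, C6, C8}
  Site 4: {C1, C2, C3, C4, C5, C6, C7}
No single site covers all 8 demand points.
But {Site 3, Site 4} covers everything, so the minimum is 2.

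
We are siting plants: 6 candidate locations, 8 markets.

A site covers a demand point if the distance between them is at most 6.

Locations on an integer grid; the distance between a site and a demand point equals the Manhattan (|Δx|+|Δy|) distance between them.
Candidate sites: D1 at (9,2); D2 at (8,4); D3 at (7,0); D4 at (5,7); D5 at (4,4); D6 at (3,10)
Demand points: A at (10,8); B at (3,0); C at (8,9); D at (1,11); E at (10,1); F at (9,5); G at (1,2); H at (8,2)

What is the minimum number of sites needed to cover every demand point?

Coverage sets (demand points within 6 of each site):
  D1: {E, F, H}
  D2: {A, C, E, F, H}
  D3: {B, E, H}
  D4: {A, C, F}
  D5: {B, F, G, H}
  D6: {C, D}
No 2 sites suffice: every size-2 union leaves at least one demand point uncovered.
But {D2, D5, D6} covers everything, so the minimum is 3.

3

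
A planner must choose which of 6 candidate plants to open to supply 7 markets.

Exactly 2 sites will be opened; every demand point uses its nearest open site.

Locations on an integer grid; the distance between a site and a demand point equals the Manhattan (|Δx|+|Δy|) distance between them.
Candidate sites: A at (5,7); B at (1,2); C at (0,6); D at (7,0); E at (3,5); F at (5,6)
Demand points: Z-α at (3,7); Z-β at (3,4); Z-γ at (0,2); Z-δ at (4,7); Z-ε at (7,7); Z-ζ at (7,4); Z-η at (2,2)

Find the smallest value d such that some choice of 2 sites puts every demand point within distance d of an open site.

4

Open {B, F}.
  Farthest demand point is Z-β at distance 4 (to B); all others are ≤ 4.
With {A, B} the worst case is 5.
With {A, C} the worst case is 6.
No size-2 selection achieves below 4.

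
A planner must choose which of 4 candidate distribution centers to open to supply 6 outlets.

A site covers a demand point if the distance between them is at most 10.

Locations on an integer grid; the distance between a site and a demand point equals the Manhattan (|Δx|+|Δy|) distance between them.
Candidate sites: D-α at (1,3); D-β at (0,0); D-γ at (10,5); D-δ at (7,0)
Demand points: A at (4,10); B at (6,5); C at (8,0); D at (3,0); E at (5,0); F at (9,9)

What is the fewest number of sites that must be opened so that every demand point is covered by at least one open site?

2

Coverage sets (demand points within 10 of each site):
  D-α: {A, B, C, D, E}
  D-β: {C, D, E}
  D-γ: {B, C, E, F}
  D-δ: {B, C, D, E}
No single site covers all 6 demand points.
But {D-α, D-γ} covers everything, so the minimum is 2.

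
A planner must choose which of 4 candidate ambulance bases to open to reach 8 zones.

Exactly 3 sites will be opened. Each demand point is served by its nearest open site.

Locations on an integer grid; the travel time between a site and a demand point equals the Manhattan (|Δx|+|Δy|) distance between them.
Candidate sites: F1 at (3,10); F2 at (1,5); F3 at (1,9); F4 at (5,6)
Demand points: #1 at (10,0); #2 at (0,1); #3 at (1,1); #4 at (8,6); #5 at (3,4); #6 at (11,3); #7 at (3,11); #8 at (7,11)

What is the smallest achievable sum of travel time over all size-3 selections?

41

Open {F1, F2, F4}.
  #1→F4 11, #2→F2 5, #3→F2 4, #4→F4 3, #5→F2 3, #6→F4 9, #7→F1 1, #8→F1 5  ⇒ total 41.
Compare {F2, F3, F4}: total 46.
Compare {F1, F3, F4}: total 50.
No size-3 selection does better; minimum is 41.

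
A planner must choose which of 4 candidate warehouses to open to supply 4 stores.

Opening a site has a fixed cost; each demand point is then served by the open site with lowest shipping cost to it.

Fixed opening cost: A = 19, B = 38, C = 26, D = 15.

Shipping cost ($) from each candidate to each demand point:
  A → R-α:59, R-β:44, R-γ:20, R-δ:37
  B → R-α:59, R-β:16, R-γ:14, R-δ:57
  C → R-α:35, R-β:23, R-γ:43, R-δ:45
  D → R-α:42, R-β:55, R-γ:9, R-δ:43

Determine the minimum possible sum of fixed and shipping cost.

151

Open {C, D}: assign each demand point to its cheapest open site.
  R-α→C 35, R-β→C 23, R-γ→D 9, R-δ→D 43
  shipping cost 110, fixed 41 → total 151.
Compare {A, C}: shipping cost 115 + fixed 45 = 160.
Compare {B, D}: shipping cost 110 + fixed 53 = 163.
Compare {D}: shipping cost 149 + fixed 15 = 164.
All other subsets cost ≥ 160. Minimum total cost: 151.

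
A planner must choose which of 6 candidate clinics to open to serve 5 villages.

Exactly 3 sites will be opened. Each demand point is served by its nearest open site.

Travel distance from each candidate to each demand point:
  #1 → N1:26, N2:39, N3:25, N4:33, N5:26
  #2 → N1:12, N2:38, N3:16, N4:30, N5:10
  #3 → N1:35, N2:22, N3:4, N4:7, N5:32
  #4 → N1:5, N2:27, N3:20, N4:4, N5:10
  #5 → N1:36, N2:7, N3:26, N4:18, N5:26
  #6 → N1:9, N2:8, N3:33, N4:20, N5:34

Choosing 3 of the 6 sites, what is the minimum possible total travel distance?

30

Open {#3, #4, #5}.
  N1→#4 5, N2→#5 7, N3→#3 4, N4→#4 4, N5→#4 10  ⇒ total 30.
Compare {#3, #4, #6}: total 31.
Compare {#2, #3, #6}: total 38.
No size-3 selection does better; minimum is 30.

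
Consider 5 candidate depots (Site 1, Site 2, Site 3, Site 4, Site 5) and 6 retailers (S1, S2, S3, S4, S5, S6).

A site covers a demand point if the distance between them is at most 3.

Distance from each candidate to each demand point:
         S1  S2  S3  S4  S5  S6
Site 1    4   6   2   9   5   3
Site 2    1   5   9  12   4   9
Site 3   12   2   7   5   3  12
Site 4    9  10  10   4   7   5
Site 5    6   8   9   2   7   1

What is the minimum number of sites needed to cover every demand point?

4

Coverage sets (demand points within 3 of each site):
  Site 1: {S3, S6}
  Site 2: {S1}
  Site 3: {S2, S5}
  Site 4: {}
  Site 5: {S4, S6}
No 3 sites suffice: every size-3 union leaves at least one demand point uncovered.
But {Site 1, Site 2, Site 3, Site 5} covers everything, so the minimum is 4.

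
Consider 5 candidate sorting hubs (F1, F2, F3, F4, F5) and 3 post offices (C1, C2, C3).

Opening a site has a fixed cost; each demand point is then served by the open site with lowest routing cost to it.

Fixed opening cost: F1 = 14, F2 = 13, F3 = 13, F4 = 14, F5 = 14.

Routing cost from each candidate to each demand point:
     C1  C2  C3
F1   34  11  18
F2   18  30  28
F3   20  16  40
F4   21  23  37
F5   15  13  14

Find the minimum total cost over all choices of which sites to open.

56

Open {F5}: assign each demand point to its cheapest open site.
  C1→F5 15, C2→F5 13, C3→F5 14
  routing cost 42, fixed 14 → total 56.
Compare {F1, F5}: routing cost 40 + fixed 28 = 68.
Compare {F2, F5}: routing cost 42 + fixed 27 = 69.
Compare {F3, F5}: routing cost 42 + fixed 27 = 69.
All other subsets cost ≥ 68. Minimum total cost: 56.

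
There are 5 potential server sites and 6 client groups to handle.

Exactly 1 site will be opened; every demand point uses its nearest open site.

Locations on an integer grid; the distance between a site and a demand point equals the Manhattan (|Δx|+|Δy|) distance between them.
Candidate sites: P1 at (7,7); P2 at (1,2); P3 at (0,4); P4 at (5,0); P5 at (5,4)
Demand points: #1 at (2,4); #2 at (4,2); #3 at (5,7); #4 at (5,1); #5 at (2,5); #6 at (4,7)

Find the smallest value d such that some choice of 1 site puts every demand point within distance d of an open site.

4

Open {P5}.
  Farthest demand point is #5 at distance 4 (to P5); all others are ≤ 4.
With {P1} the worst case is 8.
With {P3} the worst case is 8.
No size-1 selection achieves below 4.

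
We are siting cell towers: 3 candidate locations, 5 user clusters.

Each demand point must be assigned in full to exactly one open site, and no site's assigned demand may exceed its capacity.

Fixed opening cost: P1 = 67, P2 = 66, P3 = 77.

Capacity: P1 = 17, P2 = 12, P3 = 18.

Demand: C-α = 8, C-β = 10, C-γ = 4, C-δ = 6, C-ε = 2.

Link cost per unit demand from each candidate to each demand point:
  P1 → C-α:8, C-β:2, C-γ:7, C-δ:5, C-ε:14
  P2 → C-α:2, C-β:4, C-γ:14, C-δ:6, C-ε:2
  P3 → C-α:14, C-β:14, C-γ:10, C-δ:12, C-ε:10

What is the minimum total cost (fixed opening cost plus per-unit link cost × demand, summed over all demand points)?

Open {P1, P2, P3}; cheapest assignment that respects the capacities:
  P1 (cap 17, load 16): C-β, C-δ — cost 10×2 + 6×5 = 50
  P2 (cap 12, load 10): C-α, C-ε — cost 8×2 + 2×2 = 20
  P3 (cap 18, load 4): C-γ — cost 4×10 = 40
  Shipping 110, fixed 210 → total 320.
  Any other capacity-feasible assignment to {P1, P2, P3} ships for at least 110.
Compare {P1, P3}: its best feasible assignment gives total 366.
Compare {P2, P3}: its best feasible assignment gives total 411.
Every other set of open sites that can feasibly serve all demand totals ≥ 366 even under its best assignment. Minimum: 320.

320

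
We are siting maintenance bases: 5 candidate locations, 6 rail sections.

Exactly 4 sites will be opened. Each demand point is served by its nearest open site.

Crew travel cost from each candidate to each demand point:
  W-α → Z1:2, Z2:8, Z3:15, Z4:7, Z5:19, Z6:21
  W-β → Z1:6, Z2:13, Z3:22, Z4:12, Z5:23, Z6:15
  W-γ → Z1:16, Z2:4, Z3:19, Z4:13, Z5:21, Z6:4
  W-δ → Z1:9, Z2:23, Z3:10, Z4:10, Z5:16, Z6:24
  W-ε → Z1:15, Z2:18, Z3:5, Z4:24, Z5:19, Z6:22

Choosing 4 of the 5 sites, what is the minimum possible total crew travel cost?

38

Open {W-α, W-γ, W-δ, W-ε}.
  Z1→W-α 2, Z2→W-γ 4, Z3→W-ε 5, Z4→W-α 7, Z5→W-δ 16, Z6→W-γ 4  ⇒ total 38.
Compare {W-α, W-β, W-γ, W-ε}: total 41.
Compare {W-α, W-β, W-γ, W-δ}: total 43.
No size-4 selection does better; minimum is 38.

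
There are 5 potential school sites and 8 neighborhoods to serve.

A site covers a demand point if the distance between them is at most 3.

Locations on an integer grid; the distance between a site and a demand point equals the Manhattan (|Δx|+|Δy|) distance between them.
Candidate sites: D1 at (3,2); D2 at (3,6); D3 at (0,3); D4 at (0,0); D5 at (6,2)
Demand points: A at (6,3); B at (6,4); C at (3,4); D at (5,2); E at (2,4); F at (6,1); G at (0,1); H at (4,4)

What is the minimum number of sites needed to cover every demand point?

Coverage sets (demand points within 3 of each site):
  D1: {C, D, E, H}
  D2: {C, E, H}
  D3: {E, G}
  D4: {G}
  D5: {A, B, D, F}
No 2 sites suffice: every size-2 union leaves at least one demand point uncovered.
But {D1, D3, D5} covers everything, so the minimum is 3.

3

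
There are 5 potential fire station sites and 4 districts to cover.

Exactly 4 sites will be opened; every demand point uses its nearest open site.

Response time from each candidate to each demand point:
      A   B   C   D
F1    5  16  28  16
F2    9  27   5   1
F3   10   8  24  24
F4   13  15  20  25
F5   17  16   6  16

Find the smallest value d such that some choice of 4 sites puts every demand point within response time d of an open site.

8

Open {F1, F2, F3, F4}.
  Farthest demand point is B at response time 8 (to F3); all others are ≤ 8.
With {F1, F2, F3, F5} the worst case is 8.
With {F2, F3, F4, F5} the worst case is 9.
No size-4 selection achieves below 8.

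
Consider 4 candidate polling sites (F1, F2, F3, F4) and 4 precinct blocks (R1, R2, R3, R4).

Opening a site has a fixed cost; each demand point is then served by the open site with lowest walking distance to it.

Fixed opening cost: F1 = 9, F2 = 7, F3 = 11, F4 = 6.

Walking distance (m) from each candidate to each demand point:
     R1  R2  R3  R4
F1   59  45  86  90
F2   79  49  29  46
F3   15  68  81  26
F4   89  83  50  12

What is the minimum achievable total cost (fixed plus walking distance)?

Open {F2, F3, F4}: assign each demand point to its cheapest open site.
  R1→F3 15, R2→F2 49, R3→F2 29, R4→F4 12
  walking distance 105, fixed 24 → total 129.
Compare {F1, F2, F3, F4}: walking distance 101 + fixed 33 = 134.
Compare {F2, F3}: walking distance 119 + fixed 18 = 137.
Compare {F1, F2, F3}: walking distance 115 + fixed 27 = 142.
All other subsets cost ≥ 134. Minimum total cost: 129.

129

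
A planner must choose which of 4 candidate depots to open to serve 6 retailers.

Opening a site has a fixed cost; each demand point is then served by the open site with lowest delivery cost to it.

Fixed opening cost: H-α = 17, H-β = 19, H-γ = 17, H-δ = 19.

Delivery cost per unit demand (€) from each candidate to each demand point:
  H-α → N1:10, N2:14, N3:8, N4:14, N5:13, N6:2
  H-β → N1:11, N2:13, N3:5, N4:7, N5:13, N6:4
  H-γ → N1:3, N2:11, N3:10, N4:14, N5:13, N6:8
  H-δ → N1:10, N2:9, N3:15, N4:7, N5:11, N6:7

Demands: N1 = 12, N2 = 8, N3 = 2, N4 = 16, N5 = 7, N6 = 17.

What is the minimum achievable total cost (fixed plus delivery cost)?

Open {H-α, H-γ, H-δ}: assign each demand point to its cheapest open site.
  N1→H-γ 12×3=36, N2→H-δ 8×9=72, N3→H-α 2×8=16, N4→H-δ 16×7=112, N5→H-δ 7×11=77, N6→H-α 17×2=34
  delivery cost 347, fixed 53 → total 400.
Compare {H-α, H-β, H-γ, H-δ}: delivery cost 341 + fixed 72 = 413.
Compare {H-α, H-β, H-γ}: delivery cost 371 + fixed 53 = 424.
Compare {H-β, H-γ, H-δ}: delivery cost 375 + fixed 55 = 430.
All other subsets cost ≥ 413. Minimum total cost: 400.

400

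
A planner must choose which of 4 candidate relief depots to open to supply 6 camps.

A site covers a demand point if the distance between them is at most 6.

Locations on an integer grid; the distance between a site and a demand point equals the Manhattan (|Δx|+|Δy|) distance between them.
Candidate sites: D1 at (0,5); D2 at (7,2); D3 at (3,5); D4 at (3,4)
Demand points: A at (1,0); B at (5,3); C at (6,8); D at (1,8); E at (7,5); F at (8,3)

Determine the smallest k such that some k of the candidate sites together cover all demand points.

2

Coverage sets (demand points within 6 of each site):
  D1: {A, D}
  D2: {B, E, F}
  D3: {B, C, D, E}
  D4: {A, B, D, E, F}
No single site covers all 6 demand points.
But {D3, D4} covers everything, so the minimum is 2.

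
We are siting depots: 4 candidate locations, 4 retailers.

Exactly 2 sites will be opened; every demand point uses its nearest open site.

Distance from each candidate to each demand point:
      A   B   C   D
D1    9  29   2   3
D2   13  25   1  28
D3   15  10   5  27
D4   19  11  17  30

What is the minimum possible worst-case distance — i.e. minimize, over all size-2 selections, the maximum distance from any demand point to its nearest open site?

10

Open {D1, D3}.
  Farthest demand point is B at distance 10 (to D3); all others are ≤ 10.
With {D1, D4} the worst case is 11.
With {D1, D2} the worst case is 25.
No size-2 selection achieves below 10.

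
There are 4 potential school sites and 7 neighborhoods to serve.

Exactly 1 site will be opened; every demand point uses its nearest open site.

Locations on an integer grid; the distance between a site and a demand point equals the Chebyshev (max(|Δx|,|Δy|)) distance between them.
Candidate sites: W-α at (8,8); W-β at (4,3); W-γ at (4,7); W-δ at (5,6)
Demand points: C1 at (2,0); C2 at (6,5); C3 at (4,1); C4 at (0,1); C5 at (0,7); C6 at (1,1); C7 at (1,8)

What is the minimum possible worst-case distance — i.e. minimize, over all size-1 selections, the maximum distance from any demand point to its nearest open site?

5

Open {W-β}.
  Farthest demand point is C7 at distance 5 (to W-β); all others are ≤ 5.
With {W-δ} the worst case is 6.
With {W-γ} the worst case is 7.
No size-1 selection achieves below 5.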